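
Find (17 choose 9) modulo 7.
6

Using Lucas' theorem:
Write n=17 and k=9 in base 7:
n in base 7: [2, 3]
k in base 7: [1, 2]
C(17,9) mod 7 = ∏ C(n_i, k_i) mod 7
Digit binomials (mod 7): C(2,1) = 2; C(3,2) = 3
Product: 2 × 3 = 6 ≡ 6 (mod 7)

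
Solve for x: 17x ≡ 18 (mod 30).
x ≡ 24 (mod 30)

gcd(17, 30) = 1, which divides 18, so solutions exist.
Find 17^(-1) mod 30 by the extended Euclidean algorithm:
30 = 1 × 17 + 13  ⟹  13 = (1)·30 + (-1)·17
17 = 1 × 13 + 4  ⟹  4 = (-1)·30 + (2)·17
13 = 3 × 4 + 1  ⟹  1 = (4)·30 + (-7)·17
So (-7)·17 ≡ 1 (mod 30), i.e. 17^(-1) ≡ -7 ≡ 23 (mod 30).
x ≡ 23 × 18 = 414 ≡ 24 (mod 30).
Check: 17 × 24 = 408 ≡ 18 (mod 30).
Unique solution: x ≡ 24 (mod 30)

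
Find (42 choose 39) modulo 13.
1

Using Lucas' theorem:
Write n=42 and k=39 in base 13:
n in base 13: [3, 3]
k in base 13: [3, 0]
C(42,39) mod 13 = ∏ C(n_i, k_i) mod 13
Digit binomials (mod 13): C(3,3) = 1; C(3,0) = 1
Product: 1 × 1 = 1 ≡ 1 (mod 13)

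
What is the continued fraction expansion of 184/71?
[2; 1, 1, 2, 4, 3]

Euclidean algorithm steps:
184 = 2 × 71 + 42
71 = 1 × 42 + 29
42 = 1 × 29 + 13
29 = 2 × 13 + 3
13 = 4 × 3 + 1
3 = 3 × 1 + 0
Continued fraction: [2; 1, 1, 2, 4, 3]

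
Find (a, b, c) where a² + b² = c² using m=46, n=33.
(1027, 3036, 3205)

Euclid's formula: a = m² - n², b = 2mn, c = m² + n²
m = 46, n = 33
a = 46² - 33² = 2116 - 1089 = 1027
b = 2 × 46 × 33 = 3036
c = 46² + 33² = 2116 + 1089 = 3205
Verification: 1027² + 3036² = 1054729 + 9217296 = 10272025 = 3205² ✓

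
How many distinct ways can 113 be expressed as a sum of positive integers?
851376628

p(n) counts ways to write n as a sum of positive integers (order ignored).
Euler's pentagonal recurrence: p(k) = p(k-1) + p(k-2) - p(k-5) - p(k-7) + p(k-12) + p(k-15) - ... (offsets j(3j∓1)/2, signs ++--, p(0)=1, p(<0)=0).
DP table for k = 0..112: p(0)=1, p(1)=1, p(2)=2, p(3)=3, p(4)=5, p(5)=7, p(6)=11, p(7)=15, p(8)=22, p(9)=30, p(10)=42, p(11)=56, p(12)=77, p(13)=101, p(14)=135, p(15)=176, p(16)=231, p(17)=297, p(18)=385, p(19)=490, p(20)=627, p(21)=792, p(22)=1002, p(23)=1255, p(24)=1575, p(25)=1958, p(26)=2436, p(27)=3010, p(28)=3718, p(29)=4565, p(30)=5604, p(31)=6842, p(32)=8349, p(33)=10143, p(34)=12310, p(35)=14883, p(36)=17977, p(37)=21637, p(38)=26015, p(39)=31185, p(40)=37338, p(41)=44583, p(42)=53174, p(43)=63261, p(44)=75175, p(45)=89134, p(46)=105558, p(47)=124754, p(48)=147273, p(49)=173525, p(50)=204226, p(51)=239943, p(52)=281589, p(53)=329931, p(54)=386155, p(55)=451276, p(56)=526823, p(57)=614154, p(58)=715220, p(59)=831820, p(60)=966467, p(61)=1121505, p(62)=1300156, p(63)=1505499, p(64)=1741630, p(65)=2012558, p(66)=2323520, p(67)=2679689, p(68)=3087735, p(69)=3554345, p(70)=4087968, p(71)=4697205, p(72)=5392783, p(73)=6185689, p(74)=7089500, p(75)=8118264, p(76)=9289091, p(77)=10619863, p(78)=12132164, p(79)=13848650, p(80)=15796476, p(81)=18004327, p(82)=20506255, p(83)=23338469, p(84)=26543660, p(85)=30167357, p(86)=34262962, p(87)=38887673, p(88)=44108109, p(89)=49995925, p(90)=56634173, p(91)=64112359, p(92)=72533807, p(93)=82010177, p(94)=92669720, p(95)=104651419, p(96)=118114304, p(97)=133230930, p(98)=150198136, p(99)=169229875, p(100)=190569292, p(101)=214481126, p(102)=241265379, p(103)=271248950, p(104)=304801365, p(105)=342325709, p(106)=384276336, p(107)=431149389, p(108)=483502844, p(109)=541946240, p(110)=607163746, p(111)=679903203, p(112)=761002156.
Final step: p(113) = p(112) + p(111) - p(108) - p(106) + p(101) + p(98) - p(91) - p(87) + p(78) + p(73) - p(62) - p(56) + p(43) + p(36) - p(21) - p(13)
= 761002156 + 679903203 - 483502844 - 384276336 + 214481126 + 150198136 - 64112359 - 38887673 + 12132164 + 6185689 - 1300156 - 526823 + 63261 + 17977 - 792 - 101
= 851376628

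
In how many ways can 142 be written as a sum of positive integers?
18440293320

p(n) counts ways to write n as a sum of positive integers (order ignored).
Euler's pentagonal recurrence: p(k) = p(k-1) + p(k-2) - p(k-5) - p(k-7) + p(k-12) + p(k-15) - ... (offsets j(3j∓1)/2, signs ++--, p(0)=1, p(<0)=0).
DP table for k = 0..141: p(0)=1, p(1)=1, p(2)=2, p(3)=3, p(4)=5, p(5)=7, p(6)=11, p(7)=15, p(8)=22, p(9)=30, p(10)=42, p(11)=56, p(12)=77, p(13)=101, p(14)=135, p(15)=176, p(16)=231, p(17)=297, p(18)=385, p(19)=490, p(20)=627, p(21)=792, p(22)=1002, p(23)=1255, p(24)=1575, p(25)=1958, p(26)=2436, p(27)=3010, p(28)=3718, p(29)=4565, p(30)=5604, p(31)=6842, p(32)=8349, p(33)=10143, p(34)=12310, p(35)=14883, p(36)=17977, p(37)=21637, p(38)=26015, p(39)=31185, p(40)=37338, p(41)=44583, p(42)=53174, p(43)=63261, p(44)=75175, p(45)=89134, p(46)=105558, p(47)=124754, p(48)=147273, p(49)=173525, p(50)=204226, p(51)=239943, p(52)=281589, p(53)=329931, p(54)=386155, p(55)=451276, p(56)=526823, p(57)=614154, p(58)=715220, p(59)=831820, p(60)=966467, p(61)=1121505, p(62)=1300156, p(63)=1505499, p(64)=1741630, p(65)=2012558, p(66)=2323520, p(67)=2679689, p(68)=3087735, p(69)=3554345, p(70)=4087968, p(71)=4697205, p(72)=5392783, p(73)=6185689, p(74)=7089500, p(75)=8118264, p(76)=9289091, p(77)=10619863, p(78)=12132164, p(79)=13848650, p(80)=15796476, p(81)=18004327, p(82)=20506255, p(83)=23338469, p(84)=26543660, p(85)=30167357, p(86)=34262962, p(87)=38887673, p(88)=44108109, p(89)=49995925, p(90)=56634173, p(91)=64112359, p(92)=72533807, p(93)=82010177, p(94)=92669720, p(95)=104651419, p(96)=118114304, p(97)=133230930, p(98)=150198136, p(99)=169229875, p(100)=190569292, p(101)=214481126, p(102)=241265379, p(103)=271248950, p(104)=304801365, p(105)=342325709, p(106)=384276336, p(107)=431149389, p(108)=483502844, p(109)=541946240, p(110)=607163746, p(111)=679903203, p(112)=761002156, p(113)=851376628, p(114)=952050665, p(115)=1064144451, p(116)=1188908248, p(117)=1327710076, p(118)=1482074143, p(119)=1653668665, p(120)=1844349560, p(121)=2056148051, p(122)=2291320912, p(123)=2552338241, p(124)=2841940500, p(125)=3163127352, p(126)=3519222692, p(127)=3913864295, p(128)=4351078600, p(129)=4835271870, p(130)=5371315400, p(131)=5964539504, p(132)=6620830889, p(133)=7346629512, p(134)=8149040695, p(135)=9035836076, p(136)=10015581680, p(137)=11097645016, p(138)=12292341831, p(139)=13610949895, p(140)=15065878135, p(141)=16670689208.
Final step: p(142) = p(141) + p(140) - p(137) - p(135) + p(130) + p(127) - p(120) - p(116) + p(107) + p(102) - p(91) - p(85) + p(72) + p(65) - p(50) - p(42) + p(25) + p(16)
= 16670689208 + 15065878135 - 11097645016 - 9035836076 + 5371315400 + 3913864295 - 1844349560 - 1188908248 + 431149389 + 241265379 - 64112359 - 30167357 + 5392783 + 2012558 - 204226 - 53174 + 1958 + 231
= 18440293320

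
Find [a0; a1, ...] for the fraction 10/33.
[0; 3, 3, 3]

Euclidean algorithm steps:
10 = 0 × 33 + 10
33 = 3 × 10 + 3
10 = 3 × 3 + 1
3 = 3 × 1 + 0
Continued fraction: [0; 3, 3, 3]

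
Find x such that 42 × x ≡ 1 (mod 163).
66

gcd(42, 163) = 1, so the inverse exists.
Extended Euclidean algorithm on (163, 42):
163 = 3 × 42 + 37  ⟹  37 = (1)·163 + (-3)·42
42 = 1 × 37 + 5  ⟹  5 = (-1)·163 + (4)·42
37 = 7 × 5 + 2  ⟹  2 = (8)·163 + (-31)·42
5 = 2 × 2 + 1  ⟹  1 = (-17)·163 + (66)·42
So (66)·42 ≡ 1 (mod 163), i.e. 42^(-1) ≡ 66 (mod 163).
Check: 42 × 66 = 2772 ≡ 1 (mod 163)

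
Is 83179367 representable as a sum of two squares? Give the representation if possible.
Not possible

Factorization: 83179367 = 37 × 131^3
By Fermat: n is sum of two squares iff every prime p ≡ 3 (mod 4) appears to even power.
Prime(s) ≡ 3 (mod 4) with odd exponent: [(131, 3)]
Therefore 83179367 cannot be expressed as a² + b².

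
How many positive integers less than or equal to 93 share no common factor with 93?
60

93 = 3 × 31
φ(n) = n × ∏(1 - 1/p) for each prime p dividing n
φ(93) = 93 × (1 - 1/3) × (1 - 1/31) = 60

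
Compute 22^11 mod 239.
187

Repeated squaring. Binary of 11 = 1011.
22^1 ≡ 22 (mod 239); 22^2 ≡ 6 (mod 239); 22^4 ≡ 36 (mod 239); 22^8 ≡ 101 (mod 239)
22^11 = 22^1 × 22^2 × 22^8 ≡ 187 (mod 239)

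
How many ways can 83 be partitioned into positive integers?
23338469

p(n) counts ways to write n as a sum of positive integers (order ignored).
Euler's pentagonal recurrence: p(k) = p(k-1) + p(k-2) - p(k-5) - p(k-7) + p(k-12) + p(k-15) - ... (offsets j(3j∓1)/2, signs ++--, p(0)=1, p(<0)=0).
DP table for k = 0..82: p(0)=1, p(1)=1, p(2)=2, p(3)=3, p(4)=5, p(5)=7, p(6)=11, p(7)=15, p(8)=22, p(9)=30, p(10)=42, p(11)=56, p(12)=77, p(13)=101, p(14)=135, p(15)=176, p(16)=231, p(17)=297, p(18)=385, p(19)=490, p(20)=627, p(21)=792, p(22)=1002, p(23)=1255, p(24)=1575, p(25)=1958, p(26)=2436, p(27)=3010, p(28)=3718, p(29)=4565, p(30)=5604, p(31)=6842, p(32)=8349, p(33)=10143, p(34)=12310, p(35)=14883, p(36)=17977, p(37)=21637, p(38)=26015, p(39)=31185, p(40)=37338, p(41)=44583, p(42)=53174, p(43)=63261, p(44)=75175, p(45)=89134, p(46)=105558, p(47)=124754, p(48)=147273, p(49)=173525, p(50)=204226, p(51)=239943, p(52)=281589, p(53)=329931, p(54)=386155, p(55)=451276, p(56)=526823, p(57)=614154, p(58)=715220, p(59)=831820, p(60)=966467, p(61)=1121505, p(62)=1300156, p(63)=1505499, p(64)=1741630, p(65)=2012558, p(66)=2323520, p(67)=2679689, p(68)=3087735, p(69)=3554345, p(70)=4087968, p(71)=4697205, p(72)=5392783, p(73)=6185689, p(74)=7089500, p(75)=8118264, p(76)=9289091, p(77)=10619863, p(78)=12132164, p(79)=13848650, p(80)=15796476, p(81)=18004327, p(82)=20506255.
Final step: p(83) = p(82) + p(81) - p(78) - p(76) + p(71) + p(68) - p(61) - p(57) + p(48) + p(43) - p(32) - p(26) + p(13) + p(6)
= 20506255 + 18004327 - 12132164 - 9289091 + 4697205 + 3087735 - 1121505 - 614154 + 147273 + 63261 - 8349 - 2436 + 101 + 11
= 23338469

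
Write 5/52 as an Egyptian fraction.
1/11 + 1/191 + 1/109252

Greedy algorithm:
5/52: ceiling(52/5) = 11, use 1/11
3/572: ceiling(572/3) = 191, use 1/191
1/109252: ceiling(109252/1) = 109252, use 1/109252
Result: 5/52 = 1/11 + 1/191 + 1/109252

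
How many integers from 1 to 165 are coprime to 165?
80

165 = 3 × 5 × 11
φ(n) = n × ∏(1 - 1/p) for each prime p dividing n
φ(165) = 165 × (1 - 1/3) × (1 - 1/5) × (1 - 1/11) = 80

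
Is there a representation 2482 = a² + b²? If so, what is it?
9² + 49² (a=9, b=49)

Factorization: 2482 = 2 × 17 × 73
By Fermat: n is sum of two squares iff every prime p ≡ 3 (mod 4) appears to even power.
All primes ≡ 3 (mod 4) appear to even power.
Search a = 0, 1, 2, … for 2482 - a² a perfect square: first hit at a = 9: 2482 - 81 = 2401 = 49².
2482 = 9² + 49² = 81 + 2401 ✓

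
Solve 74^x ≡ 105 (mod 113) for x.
4

Baby-step giant-step with step n = ⌈√113⌉ = 11.
Baby steps 74^j mod 113 (j:value) for j=0..10: 0:1, 1:74, 2:52, 3:6, 4:105, 5:86, 6:36, 7:65, 8:64, 9:103, 10:51.
h = 105 is already in the table at j=4, so x = 4.
Check: 74^4 ≡ 105 (mod 113).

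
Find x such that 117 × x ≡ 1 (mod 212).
29

gcd(117, 212) = 1, so the inverse exists.
Extended Euclidean algorithm on (212, 117):
212 = 1 × 117 + 95  ⟹  95 = (1)·212 + (-1)·117
117 = 1 × 95 + 22  ⟹  22 = (-1)·212 + (2)·117
95 = 4 × 22 + 7  ⟹  7 = (5)·212 + (-9)·117
22 = 3 × 7 + 1  ⟹  1 = (-16)·212 + (29)·117
So (29)·117 ≡ 1 (mod 212), i.e. 117^(-1) ≡ 29 (mod 212).
Check: 117 × 29 = 3393 ≡ 1 (mod 212)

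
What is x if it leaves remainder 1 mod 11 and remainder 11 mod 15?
56

Using Chinese Remainder Theorem:
M = 11 × 15 = 165
M1 = 15, M2 = 11
y1 = 15^(-1) mod 11 = 3
y2 = 11^(-1) mod 15 = 11
x = (1×15×3 + 11×11×11) mod 165 = 56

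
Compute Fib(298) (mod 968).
175

Matrix identity: Q^n = [[F_(n+1), F_n], [F_n, F_(n-1)]] with Q = [[1,1],[1,0]].
n = 298 = 100101010₂. Square-and-multiply, entries mod 968:
Q^1 = [[1,1],[1,0]]
Q^2 = (Q^1)² = [[2,1],[1,1]]
Q^4 = (Q^2)² = [[5,3],[3,2]]
Q^9 = (Q^4)²·Q = [[55,34],[34,21]]
Q^18 = (Q^9)² = [[309,648],[648,629]]
Q^37 = (Q^18)²·Q = [[329,409],[409,888]]
Q^74 = (Q^37)² = [[610,201],[201,409]]
Q^149 = (Q^74)²·Q = [[704,133],[133,571]]
Q^298 = (Q^149)² = [[265,175],[175,90]]
F_298 mod 968 = Q^298[0][1] = 175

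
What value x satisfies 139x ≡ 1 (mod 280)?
139

gcd(139, 280) = 1, so the inverse exists.
Extended Euclidean algorithm on (280, 139):
280 = 2 × 139 + 2  ⟹  2 = (1)·280 + (-2)·139
139 = 69 × 2 + 1  ⟹  1 = (-69)·280 + (139)·139
So (139)·139 ≡ 1 (mod 280), i.e. 139^(-1) ≡ 139 (mod 280).
Check: 139 × 139 = 19321 ≡ 1 (mod 280)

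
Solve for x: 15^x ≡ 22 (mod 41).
17

Baby-step giant-step with step n = ⌈√41⌉ = 7.
Baby steps 15^j mod 41 (j:value) for j=0..6: 0:1, 1:15, 2:20, 3:13, 4:31, 5:14, 6:5.
Giant-step multiplier: 15^(-7) ≡ 15^(40-7) = 15^33 ≡ 35 (mod 41).
Giant steps γ_i = 22·35^i mod 41: γ_0=22, γ_1=32, γ_2=13 (in table at j=3).
x = i·n + j = 2·7 + 3 = 17.
Check: 15^17 ≡ 22 (mod 41).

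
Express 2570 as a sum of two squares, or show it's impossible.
13² + 49² (a=13, b=49)

Factorization: 2570 = 2 × 5 × 257
By Fermat: n is sum of two squares iff every prime p ≡ 3 (mod 4) appears to even power.
All primes ≡ 3 (mod 4) appear to even power.
Search a = 0, 1, 2, … for 2570 - a² a perfect square: first hit at a = 13: 2570 - 169 = 2401 = 49².
2570 = 13² + 49² = 169 + 2401 ✓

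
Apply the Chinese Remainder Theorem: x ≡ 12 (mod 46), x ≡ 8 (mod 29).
472

Using Chinese Remainder Theorem:
M = 46 × 29 = 1334
M1 = 29, M2 = 46
y1 = 29^(-1) mod 46 = 27
y2 = 46^(-1) mod 29 = 12
x = (12×29×27 + 8×46×12) mod 1334 = 472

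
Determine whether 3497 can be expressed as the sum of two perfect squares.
4² + 59² (a=4, b=59)

Factorization: 3497 = 13 × 269
By Fermat: n is sum of two squares iff every prime p ≡ 3 (mod 4) appears to even power.
All primes ≡ 3 (mod 4) appear to even power.
Search a = 0, 1, 2, … for 3497 - a² a perfect square: first hit at a = 4: 3497 - 16 = 3481 = 59².
3497 = 4² + 59² = 16 + 3481 ✓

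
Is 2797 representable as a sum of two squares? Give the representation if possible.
14² + 51² (a=14, b=51)

Factorization: 2797 = 2797
By Fermat: n is sum of two squares iff every prime p ≡ 3 (mod 4) appears to even power.
All primes ≡ 3 (mod 4) appear to even power.
Search a = 0, 1, 2, … for 2797 - a² a perfect square: first hit at a = 14: 2797 - 196 = 2601 = 51².
2797 = 14² + 51² = 196 + 2601 ✓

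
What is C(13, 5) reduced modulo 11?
0

Using Lucas' theorem:
Write n=13 and k=5 in base 11:
n in base 11: [1, 2]
k in base 11: [0, 5]
C(13,5) mod 11 = ∏ C(n_i, k_i) mod 11
Digit binomials (mod 11): C(1,0) = 1; C(2,5) = 0 (k_i > n_i)
Product: 1 × 0 = 0 ≡ 0 (mod 11)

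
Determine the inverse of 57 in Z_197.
159

gcd(57, 197) = 1, so the inverse exists.
Extended Euclidean algorithm on (197, 57):
197 = 3 × 57 + 26  ⟹  26 = (1)·197 + (-3)·57
57 = 2 × 26 + 5  ⟹  5 = (-2)·197 + (7)·57
26 = 5 × 5 + 1  ⟹  1 = (11)·197 + (-38)·57
So (-38)·57 ≡ 1 (mod 197), i.e. 57^(-1) ≡ -38 ≡ 159 (mod 197).
Check: 57 × 159 = 9063 ≡ 1 (mod 197)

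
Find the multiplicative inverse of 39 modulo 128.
23

gcd(39, 128) = 1, so the inverse exists.
Extended Euclidean algorithm on (128, 39):
128 = 3 × 39 + 11  ⟹  11 = (1)·128 + (-3)·39
39 = 3 × 11 + 6  ⟹  6 = (-3)·128 + (10)·39
11 = 1 × 6 + 5  ⟹  5 = (4)·128 + (-13)·39
6 = 1 × 5 + 1  ⟹  1 = (-7)·128 + (23)·39
So (23)·39 ≡ 1 (mod 128), i.e. 39^(-1) ≡ 23 (mod 128).
Check: 39 × 23 = 897 ≡ 1 (mod 128)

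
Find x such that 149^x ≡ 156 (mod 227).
159

Baby-step giant-step with step n = ⌈√227⌉ = 16.
Baby steps 149^j mod 227 (j:value) for j=0..15: 0:1, 1:149, 2:182, 3:105, 4:209, 5:42, 6:129, 7:153, 8:97, 9:152, 10:175, 11:197, 12:70, 13:215, 14:28, 15:86.
Giant-step multiplier: 149^(-16) ≡ 149^(226-16) = 149^210 ≡ 69 (mod 227).
Giant steps γ_i = 156·69^i mod 227: γ_0=156, γ_1=95, γ_2=199, γ_3=111, γ_4=168, γ_5=15, γ_6=127, γ_7=137, γ_8=146, γ_9=86 (in table at j=15).
x = i·n + j = 9·16 + 15 = 159.
Check: 149^159 ≡ 156 (mod 227).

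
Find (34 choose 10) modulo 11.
0

Using Lucas' theorem:
Write n=34 and k=10 in base 11:
n in base 11: [3, 1]
k in base 11: [0, 10]
C(34,10) mod 11 = ∏ C(n_i, k_i) mod 11
Digit binomials (mod 11): C(3,0) = 1; C(1,10) = 0 (k_i > n_i)
Product: 1 × 0 = 0 ≡ 0 (mod 11)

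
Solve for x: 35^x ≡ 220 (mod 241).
237

Baby-step giant-step with step n = ⌈√241⌉ = 16.
Baby steps 35^j mod 241 (j:value) for j=0..15: 0:1, 1:35, 2:20, 3:218, 4:159, 5:22, 6:47, 7:199, 8:217, 9:124, 10:2, 11:70, 12:40, 13:195, 14:77, 15:44.
Giant-step multiplier: 35^(-16) ≡ 35^(240-16) = 35^224 ≡ 100 (mod 241).
Giant steps γ_i = 220·100^i mod 241: γ_0=220, γ_1=69, γ_2=152, γ_3=17, γ_4=13, γ_5=95, γ_6=101, γ_7=219, γ_8=210, γ_9=33, γ_10=167, γ_11=71, γ_12=111, γ_13=14, γ_14=195 (in table at j=13).
x = i·n + j = 14·16 + 13 = 237.
Check: 35^237 ≡ 220 (mod 241).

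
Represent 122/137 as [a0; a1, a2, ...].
[0; 1, 8, 7, 2]

Euclidean algorithm steps:
122 = 0 × 137 + 122
137 = 1 × 122 + 15
122 = 8 × 15 + 2
15 = 7 × 2 + 1
2 = 2 × 1 + 0
Continued fraction: [0; 1, 8, 7, 2]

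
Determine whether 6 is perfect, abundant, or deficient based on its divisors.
perfect

Proper divisors of 6: sum = 1 + 2 + 3 = 6
Since 6 = 6, 6 is perfect.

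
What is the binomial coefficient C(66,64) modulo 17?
3

Using Lucas' theorem:
Write n=66 and k=64 in base 17:
n in base 17: [3, 15]
k in base 17: [3, 13]
C(66,64) mod 17 = ∏ C(n_i, k_i) mod 17
Digit binomials (mod 17): C(3,3) = 1; C(15,13) = 105 ≡ 3
Product: 1 × 3 = 3 ≡ 3 (mod 17)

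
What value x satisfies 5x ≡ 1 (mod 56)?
45

gcd(5, 56) = 1, so the inverse exists.
Extended Euclidean algorithm on (56, 5):
56 = 11 × 5 + 1  ⟹  1 = (1)·56 + (-11)·5
So (-11)·5 ≡ 1 (mod 56), i.e. 5^(-1) ≡ -11 ≡ 45 (mod 56).
Check: 5 × 45 = 225 ≡ 1 (mod 56)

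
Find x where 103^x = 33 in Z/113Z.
45

Baby-step giant-step with step n = ⌈√113⌉ = 11.
Baby steps 103^j mod 113 (j:value) for j=0..10: 0:1, 1:103, 2:100, 3:17, 4:56, 5:5, 6:63, 7:48, 8:85, 9:54, 10:25.
Giant-step multiplier: 103^(-11) ≡ 103^(112-11) = 103^101 ≡ 80 (mod 113).
Giant steps γ_i = 33·80^i mod 113: γ_0=33, γ_1=41, γ_2=3, γ_3=14, γ_4=103 (in table at j=1).
x = i·n + j = 4·11 + 1 = 45.
Check: 103^45 ≡ 33 (mod 113).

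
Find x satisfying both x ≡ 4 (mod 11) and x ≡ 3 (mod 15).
48

Using Chinese Remainder Theorem:
M = 11 × 15 = 165
M1 = 15, M2 = 11
y1 = 15^(-1) mod 11 = 3
y2 = 11^(-1) mod 15 = 11
x = (4×15×3 + 3×11×11) mod 165 = 48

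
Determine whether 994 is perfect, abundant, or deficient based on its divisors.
deficient

Proper divisors of 994: sum = 1 + 2 + 7 + 14 + 71 + 142 + 497 = 734
Since 734 < 994, 994 is deficient.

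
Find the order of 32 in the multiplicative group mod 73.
9

73 is prime, so ord(32) divides φ(73) = 72.
Divisors of 72: 1, 2, 3, 4, 6, 8, 9, 12, 18, 24, 36, 72.
Repeated squaring: 32^1 ≡ 32, 32^2 ≡ 2, 32^4 ≡ 4, 32^8 ≡ 16, 32^16 ≡ 37, 32^32 ≡ 55, 32^64 ≡ 32 (mod 73).
Test 32^d mod 73 for each divisor d in increasing order:
32^1 ≡ 32
32^2 ≡ 2
32^3 = 32^2·32^1 ≡ 64
32^4 ≡ 4
32^6 = 32^4·32^2 ≡ 8
32^8 ≡ 16
32^9 = 32^8·32^1 ≡ 1  ← first divisor giving 1
The order is 9.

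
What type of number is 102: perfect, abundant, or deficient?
abundant

Proper divisors of 102: sum = 1 + 2 + 3 + 6 + 17 + 34 + 51 = 114
Since 114 > 102, 102 is abundant.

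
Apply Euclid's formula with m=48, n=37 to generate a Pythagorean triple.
(935, 3552, 3673)

Euclid's formula: a = m² - n², b = 2mn, c = m² + n²
m = 48, n = 37
a = 48² - 37² = 2304 - 1369 = 935
b = 2 × 48 × 37 = 3552
c = 48² + 37² = 2304 + 1369 = 3673
Verification: 935² + 3552² = 874225 + 12616704 = 13490929 = 3673² ✓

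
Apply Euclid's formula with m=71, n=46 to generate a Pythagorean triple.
(2925, 6532, 7157)

Euclid's formula: a = m² - n², b = 2mn, c = m² + n²
m = 71, n = 46
a = 71² - 46² = 5041 - 2116 = 2925
b = 2 × 71 × 46 = 6532
c = 71² + 46² = 5041 + 2116 = 7157
Verification: 2925² + 6532² = 8555625 + 42667024 = 51222649 = 7157² ✓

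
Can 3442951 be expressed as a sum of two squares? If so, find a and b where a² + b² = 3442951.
Not possible

Factorization: 3442951 = 151^3
By Fermat: n is sum of two squares iff every prime p ≡ 3 (mod 4) appears to even power.
Prime(s) ≡ 3 (mod 4) with odd exponent: [(151, 3)]
Therefore 3442951 cannot be expressed as a² + b².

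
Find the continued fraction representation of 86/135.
[0; 1, 1, 1, 3, 12]

Euclidean algorithm steps:
86 = 0 × 135 + 86
135 = 1 × 86 + 49
86 = 1 × 49 + 37
49 = 1 × 37 + 12
37 = 3 × 12 + 1
12 = 12 × 1 + 0
Continued fraction: [0; 1, 1, 1, 3, 12]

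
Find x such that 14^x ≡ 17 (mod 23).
15

Baby-step giant-step with step n = ⌈√23⌉ = 5.
Baby steps 14^j mod 23 (j:value) for j=0..4: 0:1, 1:14, 2:12, 3:7, 4:6.
Giant-step multiplier: 14^(-5) ≡ 14^(22-5) = 14^17 ≡ 20 (mod 23).
Giant steps γ_i = 17·20^i mod 23: γ_0=17, γ_1=18, γ_2=15, γ_3=1 (in table at j=0).
x = i·n + j = 3·5 + 0 = 15.
Check: 14^15 ≡ 17 (mod 23).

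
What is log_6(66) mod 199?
136

Baby-step giant-step with step n = ⌈√199⌉ = 15.
Baby steps 6^j mod 199 (j:value) for j=0..14: 0:1, 1:6, 2:36, 3:17, 4:102, 5:15, 6:90, 7:142, 8:56, 9:137, 10:26, 11:156, 12:140, 13:44, 14:65.
Giant-step multiplier: 6^(-15) ≡ 6^(198-15) = 6^183 ≡ 174 (mod 199).
Giant steps γ_i = 66·174^i mod 199: γ_0=66, γ_1=141, γ_2=57, γ_3=167, γ_4=4, γ_5=99, γ_6=112, γ_7=185, γ_8=151, γ_9=6 (in table at j=1).
x = i·n + j = 9·15 + 1 = 136.
Check: 6^136 ≡ 66 (mod 199).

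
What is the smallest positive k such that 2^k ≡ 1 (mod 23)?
11

23 is prime, so ord(2) divides φ(23) = 22.
Divisors of 22: 1, 2, 11, 22.
Repeated squaring: 2^1 ≡ 2, 2^2 ≡ 4, 2^4 ≡ 16, 2^8 ≡ 3, 2^16 ≡ 9 (mod 23).
Test 2^d mod 23 for each divisor d in increasing order:
2^1 ≡ 2
2^2 ≡ 4
2^11 = 2^8·2^2·2^1 ≡ 1  ← first divisor giving 1
The order is 11.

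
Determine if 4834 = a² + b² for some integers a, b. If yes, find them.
45² + 53² (a=45, b=53)

Factorization: 4834 = 2 × 2417
By Fermat: n is sum of two squares iff every prime p ≡ 3 (mod 4) appears to even power.
All primes ≡ 3 (mod 4) appear to even power.
Search a = 0, 1, 2, … for 4834 - a² a perfect square: first hit at a = 45: 4834 - 2025 = 2809 = 53².
4834 = 45² + 53² = 2025 + 2809 ✓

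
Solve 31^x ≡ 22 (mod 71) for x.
67

Baby-step giant-step with step n = ⌈√71⌉ = 9.
Baby steps 31^j mod 71 (j:value) for j=0..8: 0:1, 1:31, 2:38, 3:42, 4:24, 5:34, 6:60, 7:14, 8:8.
Giant-step multiplier: 31^(-9) ≡ 31^(70-9) = 31^61 ≡ 69 (mod 71).
Giant steps γ_i = 22·69^i mod 71: γ_0=22, γ_1=27, γ_2=17, γ_3=37, γ_4=68, γ_5=6, γ_6=59, γ_7=24 (in table at j=4).
x = i·n + j = 7·9 + 4 = 67.
Check: 31^67 ≡ 22 (mod 71).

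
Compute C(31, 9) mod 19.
11

Using Lucas' theorem:
Write n=31 and k=9 in base 19:
n in base 19: [1, 12]
k in base 19: [0, 9]
C(31,9) mod 19 = ∏ C(n_i, k_i) mod 19
Digit binomials (mod 19): C(1,0) = 1; C(12,9) = 220 ≡ 11
Product: 1 × 11 = 11 ≡ 11 (mod 19)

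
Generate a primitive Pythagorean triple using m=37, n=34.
(213, 2516, 2525)

Euclid's formula: a = m² - n², b = 2mn, c = m² + n²
m = 37, n = 34
a = 37² - 34² = 1369 - 1156 = 213
b = 2 × 37 × 34 = 2516
c = 37² + 34² = 1369 + 1156 = 2525
Verification: 213² + 2516² = 45369 + 6330256 = 6375625 = 2525² ✓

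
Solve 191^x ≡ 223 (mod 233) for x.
59

Baby-step giant-step with step n = ⌈√233⌉ = 16.
Baby steps 191^j mod 233 (j:value) for j=0..15: 0:1, 1:191, 2:133, 3:6, 4:214, 5:99, 6:36, 7:119, 8:128, 9:216, 10:15, 11:69, 12:131, 13:90, 14:181, 15:87.
Giant-step multiplier: 191^(-16) ≡ 191^(232-16) = 191^216 ≡ 148 (mod 233).
Giant steps γ_i = 223·148^i mod 233: γ_0=223, γ_1=151, γ_2=213, γ_3=69 (in table at j=11).
x = i·n + j = 3·16 + 11 = 59.
Check: 191^59 ≡ 223 (mod 233).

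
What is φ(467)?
466

467 = 467
φ(n) = n × ∏(1 - 1/p) for each prime p dividing n
φ(467) = 467 × (1 - 1/467) = 466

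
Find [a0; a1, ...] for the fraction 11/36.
[0; 3, 3, 1, 2]

Euclidean algorithm steps:
11 = 0 × 36 + 11
36 = 3 × 11 + 3
11 = 3 × 3 + 2
3 = 1 × 2 + 1
2 = 2 × 1 + 0
Continued fraction: [0; 3, 3, 1, 2]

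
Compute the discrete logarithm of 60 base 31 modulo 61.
30

Baby-step giant-step with step n = ⌈√61⌉ = 8.
Baby steps 31^j mod 61 (j:value) for j=0..7: 0:1, 1:31, 2:46, 3:23, 4:42, 5:21, 6:41, 7:51.
Giant-step multiplier: 31^(-8) ≡ 31^(60-8) = 31^52 ≡ 12 (mod 61).
Giant steps γ_i = 60·12^i mod 61: γ_0=60, γ_1=49, γ_2=39, γ_3=41 (in table at j=6).
x = i·n + j = 3·8 + 6 = 30.
Check: 31^30 ≡ 60 (mod 61).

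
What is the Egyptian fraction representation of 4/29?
1/8 + 1/78 + 1/9048

Greedy algorithm:
4/29: ceiling(29/4) = 8, use 1/8
3/232: ceiling(232/3) = 78, use 1/78
1/9048: ceiling(9048/1) = 9048, use 1/9048
Result: 4/29 = 1/8 + 1/78 + 1/9048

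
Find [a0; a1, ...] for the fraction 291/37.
[7; 1, 6, 2, 2]

Euclidean algorithm steps:
291 = 7 × 37 + 32
37 = 1 × 32 + 5
32 = 6 × 5 + 2
5 = 2 × 2 + 1
2 = 2 × 1 + 0
Continued fraction: [7; 1, 6, 2, 2]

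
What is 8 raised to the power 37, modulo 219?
8

Repeated squaring. Binary of 37 = 100101.
8^1 ≡ 8 (mod 219); 8^2 ≡ 64 (mod 219); 8^4 ≡ 154 (mod 219); 8^8 ≡ 64 (mod 219); 8^16 ≡ 154 (mod 219); 8^32 ≡ 64 (mod 219)
8^37 = 8^1 × 8^4 × 8^32 ≡ 8 (mod 219)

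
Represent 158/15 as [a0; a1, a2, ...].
[10; 1, 1, 7]

Euclidean algorithm steps:
158 = 10 × 15 + 8
15 = 1 × 8 + 7
8 = 1 × 7 + 1
7 = 7 × 1 + 0
Continued fraction: [10; 1, 1, 7]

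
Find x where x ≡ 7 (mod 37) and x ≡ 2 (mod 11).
266

Using Chinese Remainder Theorem:
M = 37 × 11 = 407
M1 = 11, M2 = 37
y1 = 11^(-1) mod 37 = 27
y2 = 37^(-1) mod 11 = 3
x = (7×11×27 + 2×37×3) mod 407 = 266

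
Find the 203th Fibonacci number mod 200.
177

Matrix identity: Q^n = [[F_(n+1), F_n], [F_n, F_(n-1)]] with Q = [[1,1],[1,0]].
n = 203 = 11001011₂. Square-and-multiply, entries mod 200:
Q^1 = [[1,1],[1,0]]
Q^3 = (Q^1)²·Q = [[3,2],[2,1]]
Q^6 = (Q^3)² = [[13,8],[8,5]]
Q^12 = (Q^6)² = [[33,144],[144,89]]
Q^25 = (Q^12)²·Q = [[193,25],[25,168]]
Q^50 = (Q^25)² = [[74,25],[25,49]]
Q^101 = (Q^50)²·Q = [[176,101],[101,75]]
Q^203 = (Q^101)²·Q = [[128,177],[177,151]]
F_203 mod 200 = Q^203[0][1] = 177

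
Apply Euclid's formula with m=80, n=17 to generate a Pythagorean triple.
(6111, 2720, 6689)

Euclid's formula: a = m² - n², b = 2mn, c = m² + n²
m = 80, n = 17
a = 80² - 17² = 6400 - 289 = 6111
b = 2 × 80 × 17 = 2720
c = 80² + 17² = 6400 + 289 = 6689
Verification: 6111² + 2720² = 37344321 + 7398400 = 44742721 = 6689² ✓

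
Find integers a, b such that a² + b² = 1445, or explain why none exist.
1² + 38² (a=1, b=38)

Factorization: 1445 = 5 × 17^2
By Fermat: n is sum of two squares iff every prime p ≡ 3 (mod 4) appears to even power.
All primes ≡ 3 (mod 4) appear to even power.
Search a = 0, 1, 2, … for 1445 - a² a perfect square: first hit at a = 1: 1445 - 1 = 1444 = 38².
1445 = 1² + 38² = 1 + 1444 ✓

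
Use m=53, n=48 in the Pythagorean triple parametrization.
(505, 5088, 5113)

Euclid's formula: a = m² - n², b = 2mn, c = m² + n²
m = 53, n = 48
a = 53² - 48² = 2809 - 2304 = 505
b = 2 × 53 × 48 = 5088
c = 53² + 48² = 2809 + 2304 = 5113
Verification: 505² + 5088² = 255025 + 25887744 = 26142769 = 5113² ✓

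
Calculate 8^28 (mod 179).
151

Repeated squaring. Binary of 28 = 11100.
8^1 ≡ 8 (mod 179); 8^2 ≡ 64 (mod 179); 8^4 ≡ 158 (mod 179); 8^8 ≡ 83 (mod 179); 8^16 ≡ 87 (mod 179)
8^28 = 8^4 × 8^8 × 8^16 ≡ 151 (mod 179)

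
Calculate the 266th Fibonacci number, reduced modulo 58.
29

Matrix identity: Q^n = [[F_(n+1), F_n], [F_n, F_(n-1)]] with Q = [[1,1],[1,0]].
n = 266 = 100001010₂. Square-and-multiply, entries mod 58:
Q^1 = [[1,1],[1,0]]
Q^2 = (Q^1)² = [[2,1],[1,1]]
Q^4 = (Q^2)² = [[5,3],[3,2]]
Q^8 = (Q^4)² = [[34,21],[21,13]]
Q^16 = (Q^8)² = [[31,1],[1,30]]
Q^33 = (Q^16)²·Q = [[37,34],[34,3]]
Q^66 = (Q^33)² = [[31,26],[26,5]]
Q^133 = (Q^66)²·Q = [[21,13],[13,8]]
Q^266 = (Q^133)² = [[30,29],[29,1]]
F_266 mod 58 = Q^266[0][1] = 29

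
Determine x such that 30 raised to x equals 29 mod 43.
19

Baby-step giant-step with step n = ⌈√43⌉ = 7.
Baby steps 30^j mod 43 (j:value) for j=0..6: 0:1, 1:30, 2:40, 3:39, 4:9, 5:12, 6:16.
Giant-step multiplier: 30^(-7) ≡ 30^(42-7) = 30^35 ≡ 37 (mod 43).
Giant steps γ_i = 29·37^i mod 43: γ_0=29, γ_1=41, γ_2=12 (in table at j=5).
x = i·n + j = 2·7 + 5 = 19.
Check: 30^19 ≡ 29 (mod 43).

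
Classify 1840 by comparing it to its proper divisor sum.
abundant

Proper divisors of 1840: sum = 1 + 2 + 4 + 5 + 8 + 10 + 16 + 20 + ... + 230 + 368 + 460 + 920 (19 divisors) = 2624
Since 2624 > 1840, 1840 is abundant.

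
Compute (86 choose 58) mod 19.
2

Using Lucas' theorem:
Write n=86 and k=58 in base 19:
n in base 19: [4, 10]
k in base 19: [3, 1]
C(86,58) mod 19 = ∏ C(n_i, k_i) mod 19
Digit binomials (mod 19): C(4,3) = 4; C(10,1) = 10
Product: 4 × 10 = 40 ≡ 2 (mod 19)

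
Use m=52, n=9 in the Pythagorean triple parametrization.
(2623, 936, 2785)

Euclid's formula: a = m² - n², b = 2mn, c = m² + n²
m = 52, n = 9
a = 52² - 9² = 2704 - 81 = 2623
b = 2 × 52 × 9 = 936
c = 52² + 9² = 2704 + 81 = 2785
Verification: 2623² + 936² = 6880129 + 876096 = 7756225 = 2785² ✓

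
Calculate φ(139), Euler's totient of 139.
138

139 = 139
φ(n) = n × ∏(1 - 1/p) for each prime p dividing n
φ(139) = 139 × (1 - 1/139) = 138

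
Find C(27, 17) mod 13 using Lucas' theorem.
0

Using Lucas' theorem:
Write n=27 and k=17 in base 13:
n in base 13: [2, 1]
k in base 13: [1, 4]
C(27,17) mod 13 = ∏ C(n_i, k_i) mod 13
Digit binomials (mod 13): C(2,1) = 2; C(1,4) = 0 (k_i > n_i)
Product: 2 × 0 = 0 ≡ 0 (mod 13)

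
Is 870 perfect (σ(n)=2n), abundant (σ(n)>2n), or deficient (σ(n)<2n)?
abundant

Proper divisors of 870: sum = 1 + 2 + 3 + 5 + 6 + 10 + 15 + 29 + 30 + 58 + 87 + 145 + 174 + 290 + 435 = 1290
Since 1290 > 870, 870 is abundant.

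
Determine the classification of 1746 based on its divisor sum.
abundant

Proper divisors of 1746: sum = 1 + 2 + 3 + 6 + 9 + 18 + 97 + 194 + 291 + 582 + 873 = 2076
Since 2076 > 1746, 1746 is abundant.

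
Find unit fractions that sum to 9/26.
1/3 + 1/78

Greedy algorithm:
9/26: ceiling(26/9) = 3, use 1/3
1/78: ceiling(78/1) = 78, use 1/78
Result: 9/26 = 1/3 + 1/78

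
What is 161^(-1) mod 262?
83

gcd(161, 262) = 1, so the inverse exists.
Extended Euclidean algorithm on (262, 161):
262 = 1 × 161 + 101  ⟹  101 = (1)·262 + (-1)·161
161 = 1 × 101 + 60  ⟹  60 = (-1)·262 + (2)·161
101 = 1 × 60 + 41  ⟹  41 = (2)·262 + (-3)·161
60 = 1 × 41 + 19  ⟹  19 = (-3)·262 + (5)·161
41 = 2 × 19 + 3  ⟹  3 = (8)·262 + (-13)·161
19 = 6 × 3 + 1  ⟹  1 = (-51)·262 + (83)·161
So (83)·161 ≡ 1 (mod 262), i.e. 161^(-1) ≡ 83 (mod 262).
Check: 161 × 83 = 13363 ≡ 1 (mod 262)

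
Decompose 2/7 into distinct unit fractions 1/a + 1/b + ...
1/4 + 1/28

Greedy algorithm:
2/7: ceiling(7/2) = 4, use 1/4
1/28: ceiling(28/1) = 28, use 1/28
Result: 2/7 = 1/4 + 1/28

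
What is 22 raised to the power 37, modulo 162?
130

Repeated squaring. Binary of 37 = 100101.
22^1 ≡ 22 (mod 162); 22^2 ≡ 160 (mod 162); 22^4 ≡ 4 (mod 162); 22^8 ≡ 16 (mod 162); 22^16 ≡ 94 (mod 162); 22^32 ≡ 88 (mod 162)
22^37 = 22^1 × 22^4 × 22^32 ≡ 130 (mod 162)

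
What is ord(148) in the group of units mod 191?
190

191 is prime, so ord(148) divides φ(191) = 190.
Divisors of 190: 1, 2, 5, 10, 19, 38, 95, 190.
Repeated squaring: 148^1 ≡ 148, 148^2 ≡ 130, 148^4 ≡ 92, 148^8 ≡ 60, 148^16 ≡ 162, 148^32 ≡ 77, 148^64 ≡ 8, 148^128 ≡ 64 (mod 191).
Test 148^d mod 191 for each divisor d in increasing order:
148^1 ≡ 148
148^2 ≡ 130
148^5 = 148^4·148^1 ≡ 55
148^10 = 148^8·148^2 ≡ 160
148^19 = 148^16·148^2·148^1 ≡ 142
148^38 = 148^32·148^4·148^2 ≡ 109
148^95 = 148^64·148^16·148^8·148^4·148^2·148^1 ≡ 190
148^190 = 148^128·148^32·148^16·148^8·148^4·148^2 ≡ 1  ← first divisor giving 1
The order is 190.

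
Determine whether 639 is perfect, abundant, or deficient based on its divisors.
deficient

Proper divisors of 639: sum = 1 + 3 + 9 + 71 + 213 = 297
Since 297 < 639, 639 is deficient.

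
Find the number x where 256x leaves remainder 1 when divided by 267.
97

gcd(256, 267) = 1, so the inverse exists.
Extended Euclidean algorithm on (267, 256):
267 = 1 × 256 + 11  ⟹  11 = (1)·267 + (-1)·256
256 = 23 × 11 + 3  ⟹  3 = (-23)·267 + (24)·256
11 = 3 × 3 + 2  ⟹  2 = (70)·267 + (-73)·256
3 = 1 × 2 + 1  ⟹  1 = (-93)·267 + (97)·256
So (97)·256 ≡ 1 (mod 267), i.e. 256^(-1) ≡ 97 (mod 267).
Check: 256 × 97 = 24832 ≡ 1 (mod 267)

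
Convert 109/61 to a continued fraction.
[1; 1, 3, 1, 2, 4]

Euclidean algorithm steps:
109 = 1 × 61 + 48
61 = 1 × 48 + 13
48 = 3 × 13 + 9
13 = 1 × 9 + 4
9 = 2 × 4 + 1
4 = 4 × 1 + 0
Continued fraction: [1; 1, 3, 1, 2, 4]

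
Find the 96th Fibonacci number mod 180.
72

Matrix identity: Q^n = [[F_(n+1), F_n], [F_n, F_(n-1)]] with Q = [[1,1],[1,0]].
n = 96 = 1100000₂. Square-and-multiply, entries mod 180:
Q^1 = [[1,1],[1,0]]
Q^3 = (Q^1)²·Q = [[3,2],[2,1]]
Q^6 = (Q^3)² = [[13,8],[8,5]]
Q^12 = (Q^6)² = [[53,144],[144,89]]
Q^24 = (Q^12)² = [[145,108],[108,37]]
Q^48 = (Q^24)² = [[109,36],[36,73]]
Q^96 = (Q^48)² = [[37,72],[72,145]]
F_96 mod 180 = Q^96[0][1] = 72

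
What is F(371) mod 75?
29

Matrix identity: Q^n = [[F_(n+1), F_n], [F_n, F_(n-1)]] with Q = [[1,1],[1,0]].
n = 371 = 101110011₂. Square-and-multiply, entries mod 75:
Q^1 = [[1,1],[1,0]]
Q^2 = (Q^1)² = [[2,1],[1,1]]
Q^5 = (Q^2)²·Q = [[8,5],[5,3]]
Q^11 = (Q^5)²·Q = [[69,14],[14,55]]
Q^23 = (Q^11)²·Q = [[18,7],[7,11]]
Q^46 = (Q^23)² = [[73,53],[53,20]]
Q^92 = (Q^46)² = [[38,54],[54,59]]
Q^185 = (Q^92)²·Q = [[73,10],[10,63]]
Q^371 = (Q^185)²·Q = [[39,29],[29,10]]
F_371 mod 75 = Q^371[0][1] = 29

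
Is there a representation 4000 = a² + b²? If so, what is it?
20² + 60² (a=20, b=60)

Factorization: 4000 = 2^5 × 5^3
By Fermat: n is sum of two squares iff every prime p ≡ 3 (mod 4) appears to even power.
All primes ≡ 3 (mod 4) appear to even power.
Search a = 0, 1, 2, … for 4000 - a² a perfect square: first hit at a = 20: 4000 - 400 = 3600 = 60².
4000 = 20² + 60² = 400 + 3600 ✓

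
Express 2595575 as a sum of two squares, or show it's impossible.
Not possible

Factorization: 2595575 = 5^2 × 47^3
By Fermat: n is sum of two squares iff every prime p ≡ 3 (mod 4) appears to even power.
Prime(s) ≡ 3 (mod 4) with odd exponent: [(47, 3)]
Therefore 2595575 cannot be expressed as a² + b².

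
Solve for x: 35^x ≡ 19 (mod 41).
29

Baby-step giant-step with step n = ⌈√41⌉ = 7.
Baby steps 35^j mod 41 (j:value) for j=0..6: 0:1, 1:35, 2:36, 3:30, 4:25, 5:14, 6:39.
Giant-step multiplier: 35^(-7) ≡ 35^(40-7) = 35^33 ≡ 24 (mod 41).
Giant steps γ_i = 19·24^i mod 41: γ_0=19, γ_1=5, γ_2=38, γ_3=10, γ_4=35 (in table at j=1).
x = i·n + j = 4·7 + 1 = 29.
Check: 35^29 ≡ 19 (mod 41).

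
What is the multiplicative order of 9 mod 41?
4

41 is prime, so ord(9) divides φ(41) = 40.
Divisors of 40: 1, 2, 4, 5, 8, 10, 20, 40.
Repeated squaring: 9^1 ≡ 9, 9^2 ≡ 40, 9^4 ≡ 1, 9^8 ≡ 1, 9^16 ≡ 1, 9^32 ≡ 1 (mod 41).
Test 9^d mod 41 for each divisor d in increasing order:
9^1 ≡ 9
9^2 ≡ 40
9^4 ≡ 1  ← first divisor giving 1
The order is 4.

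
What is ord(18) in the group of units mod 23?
11

23 is prime, so ord(18) divides φ(23) = 22.
Divisors of 22: 1, 2, 11, 22.
Repeated squaring: 18^1 ≡ 18, 18^2 ≡ 2, 18^4 ≡ 4, 18^8 ≡ 16, 18^16 ≡ 3 (mod 23).
Test 18^d mod 23 for each divisor d in increasing order:
18^1 ≡ 18
18^2 ≡ 2
18^11 = 18^8·18^2·18^1 ≡ 1  ← first divisor giving 1
The order is 11.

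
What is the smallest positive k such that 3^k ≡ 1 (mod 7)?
6

7 is prime, so ord(3) divides φ(7) = 6.
Divisors of 6: 1, 2, 3, 6.
Repeated squaring: 3^1 ≡ 3, 3^2 ≡ 2, 3^4 ≡ 4 (mod 7).
Test 3^d mod 7 for each divisor d in increasing order:
3^1 ≡ 3
3^2 ≡ 2
3^3 = 3^2·3^1 ≡ 6
3^6 = 3^4·3^2 ≡ 1  ← first divisor giving 1
The order is 6.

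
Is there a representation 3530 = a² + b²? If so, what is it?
7² + 59² (a=7, b=59)

Factorization: 3530 = 2 × 5 × 353
By Fermat: n is sum of two squares iff every prime p ≡ 3 (mod 4) appears to even power.
All primes ≡ 3 (mod 4) appear to even power.
Search a = 0, 1, 2, … for 3530 - a² a perfect square: first hit at a = 7: 3530 - 49 = 3481 = 59².
3530 = 7² + 59² = 49 + 3481 ✓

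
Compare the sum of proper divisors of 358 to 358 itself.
deficient

Proper divisors of 358: sum = 1 + 2 + 179 = 182
Since 182 < 358, 358 is deficient.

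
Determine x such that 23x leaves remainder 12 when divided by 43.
x ≡ 8 (mod 43)

gcd(23, 43) = 1, which divides 12, so solutions exist.
Find 23^(-1) mod 43 by the extended Euclidean algorithm:
43 = 1 × 23 + 20  ⟹  20 = (1)·43 + (-1)·23
23 = 1 × 20 + 3  ⟹  3 = (-1)·43 + (2)·23
20 = 6 × 3 + 2  ⟹  2 = (7)·43 + (-13)·23
3 = 1 × 2 + 1  ⟹  1 = (-8)·43 + (15)·23
So (15)·23 ≡ 1 (mod 43), i.e. 23^(-1) ≡ 15 (mod 43).
x ≡ 15 × 12 = 180 ≡ 8 (mod 43).
Check: 23 × 8 = 184 ≡ 12 (mod 43).
Unique solution: x ≡ 8 (mod 43)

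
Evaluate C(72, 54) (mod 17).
16

Using Lucas' theorem:
Write n=72 and k=54 in base 17:
n in base 17: [4, 4]
k in base 17: [3, 3]
C(72,54) mod 17 = ∏ C(n_i, k_i) mod 17
Digit binomials (mod 17): C(4,3) = 4; C(4,3) = 4
Product: 4 × 4 = 16 ≡ 16 (mod 17)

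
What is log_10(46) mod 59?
52

Baby-step giant-step with step n = ⌈√59⌉ = 8.
Baby steps 10^j mod 59 (j:value) for j=0..7: 0:1, 1:10, 2:41, 3:56, 4:29, 5:54, 6:9, 7:31.
Giant-step multiplier: 10^(-8) ≡ 10^(58-8) = 10^50 ≡ 4 (mod 59).
Giant steps γ_i = 46·4^i mod 59: γ_0=46, γ_1=7, γ_2=28, γ_3=53, γ_4=35, γ_5=22, γ_6=29 (in table at j=4).
x = i·n + j = 6·8 + 4 = 52.
Check: 10^52 ≡ 46 (mod 59).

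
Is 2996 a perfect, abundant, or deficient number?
abundant

Proper divisors of 2996: sum = 1 + 2 + 4 + 7 + 14 + 28 + 107 + 214 + 428 + 749 + 1498 = 3052
Since 3052 > 2996, 2996 is abundant.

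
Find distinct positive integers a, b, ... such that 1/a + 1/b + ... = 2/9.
1/5 + 1/45

Greedy algorithm:
2/9: ceiling(9/2) = 5, use 1/5
1/45: ceiling(45/1) = 45, use 1/45
Result: 2/9 = 1/5 + 1/45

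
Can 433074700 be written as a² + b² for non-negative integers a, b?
Not possible

Factorization: 433074700 = 2^2 × 5^2 × 163^3
By Fermat: n is sum of two squares iff every prime p ≡ 3 (mod 4) appears to even power.
Prime(s) ≡ 3 (mod 4) with odd exponent: [(163, 3)]
Therefore 433074700 cannot be expressed as a² + b².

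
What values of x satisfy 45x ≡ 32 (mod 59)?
x ≡ 23 (mod 59)

gcd(45, 59) = 1, which divides 32, so solutions exist.
Find 45^(-1) mod 59 by the extended Euclidean algorithm:
59 = 1 × 45 + 14  ⟹  14 = (1)·59 + (-1)·45
45 = 3 × 14 + 3  ⟹  3 = (-3)·59 + (4)·45
14 = 4 × 3 + 2  ⟹  2 = (13)·59 + (-17)·45
3 = 1 × 2 + 1  ⟹  1 = (-16)·59 + (21)·45
So (21)·45 ≡ 1 (mod 59), i.e. 45^(-1) ≡ 21 (mod 59).
x ≡ 21 × 32 = 672 ≡ 23 (mod 59).
Check: 45 × 23 = 1035 ≡ 32 (mod 59).
Unique solution: x ≡ 23 (mod 59)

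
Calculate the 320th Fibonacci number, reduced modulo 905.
530

Matrix identity: Q^n = [[F_(n+1), F_n], [F_n, F_(n-1)]] with Q = [[1,1],[1,0]].
n = 320 = 101000000₂. Square-and-multiply, entries mod 905:
Q^1 = [[1,1],[1,0]]
Q^2 = (Q^1)² = [[2,1],[1,1]]
Q^5 = (Q^2)²·Q = [[8,5],[5,3]]
Q^10 = (Q^5)² = [[89,55],[55,34]]
Q^20 = (Q^10)² = [[86,430],[430,561]]
Q^40 = (Q^20)² = [[436,375],[375,61]]
Q^80 = (Q^40)² = [[396,850],[850,451]]
Q^160 = (Q^80)² = [[561,475],[475,86]]
Q^320 = (Q^160)² = [[61,530],[530,436]]
F_320 mod 905 = Q^320[0][1] = 530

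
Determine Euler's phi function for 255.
128

255 = 3 × 5 × 17
φ(n) = n × ∏(1 - 1/p) for each prime p dividing n
φ(255) = 255 × (1 - 1/3) × (1 - 1/5) × (1 - 1/17) = 128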